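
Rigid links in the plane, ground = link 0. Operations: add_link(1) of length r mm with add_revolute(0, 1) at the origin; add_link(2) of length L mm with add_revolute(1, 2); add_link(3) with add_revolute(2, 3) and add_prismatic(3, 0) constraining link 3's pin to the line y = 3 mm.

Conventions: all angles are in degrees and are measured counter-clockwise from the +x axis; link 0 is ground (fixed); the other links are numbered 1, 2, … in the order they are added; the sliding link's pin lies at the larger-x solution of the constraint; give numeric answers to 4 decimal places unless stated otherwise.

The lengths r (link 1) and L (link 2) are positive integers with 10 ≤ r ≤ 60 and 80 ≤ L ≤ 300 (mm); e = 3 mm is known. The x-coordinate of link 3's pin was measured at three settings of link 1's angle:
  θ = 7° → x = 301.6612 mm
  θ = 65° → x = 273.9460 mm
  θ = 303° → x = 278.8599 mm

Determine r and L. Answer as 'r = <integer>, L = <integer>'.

constraint per measurement: (x − r cos θ)² + (r sin θ − e)² = L²
subtracting the θ₁ and θ₂ equations cancels the r² and L² terms:
r = (x₁² − x₂²) / (2[(x₁cos θ₁ + e sin θ₁) − (x₂cos θ₂ + e sin θ₂)]) = 44.0000 → r = 44
L² = (x₁ − r cos θ₁)² + (r sin θ₁ − e)² = 66563.9917 → L = 258.0000 → L = 258
check at θ₃=303°: x = 278.8599 (printed 278.8599) ✓

r = 44, L = 258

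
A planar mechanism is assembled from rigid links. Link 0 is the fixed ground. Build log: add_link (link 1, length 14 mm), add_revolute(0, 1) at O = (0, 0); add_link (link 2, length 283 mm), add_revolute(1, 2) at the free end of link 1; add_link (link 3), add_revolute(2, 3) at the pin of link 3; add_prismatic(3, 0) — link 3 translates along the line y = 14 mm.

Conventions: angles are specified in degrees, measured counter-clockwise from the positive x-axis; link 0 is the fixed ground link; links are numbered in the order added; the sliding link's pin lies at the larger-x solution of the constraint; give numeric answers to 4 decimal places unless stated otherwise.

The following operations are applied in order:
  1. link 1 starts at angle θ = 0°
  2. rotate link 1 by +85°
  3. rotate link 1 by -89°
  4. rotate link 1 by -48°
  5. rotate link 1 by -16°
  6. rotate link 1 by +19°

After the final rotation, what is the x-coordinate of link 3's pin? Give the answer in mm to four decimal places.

geometry: r = 14 mm, L = 283 mm, e = 14 mm; θ starts at 0°
rotate link 1 by +85°: θ ← 0° +85° = 85°
rotate link 1 by -89°: θ ← 85° -89° = -4°
rotate link 1 by -48°: θ ← -4° -48° = -52°
rotate link 1 by -16°: θ ← -52° -16° = -68°
rotate link 1 by +19°: θ ← -68° +19° = -49°
crank pin P = (r cos θ, r sin θ) = (9.184826, -10.565934)
h = r sin θ − e = -10.565934 − 14 = -24.565934
x = r cos θ + √(L² − h²) = 9.184826 + 281.931756 = 291.116582

291.1166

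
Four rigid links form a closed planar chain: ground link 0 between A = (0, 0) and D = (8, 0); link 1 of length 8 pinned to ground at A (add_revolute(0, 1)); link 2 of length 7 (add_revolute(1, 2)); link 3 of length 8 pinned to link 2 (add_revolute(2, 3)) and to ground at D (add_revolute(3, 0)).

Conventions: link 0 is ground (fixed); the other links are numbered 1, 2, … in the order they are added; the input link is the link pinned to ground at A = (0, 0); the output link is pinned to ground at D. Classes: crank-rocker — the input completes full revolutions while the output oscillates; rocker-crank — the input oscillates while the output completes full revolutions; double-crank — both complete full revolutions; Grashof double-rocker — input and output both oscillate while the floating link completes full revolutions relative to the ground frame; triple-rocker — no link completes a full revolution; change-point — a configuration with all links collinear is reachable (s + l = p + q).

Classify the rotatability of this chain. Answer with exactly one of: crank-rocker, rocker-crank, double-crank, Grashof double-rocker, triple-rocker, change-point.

lengths: ground=8, input=8, coupler=7, output=8
sorted: s=7 (shortest), l=8 (longest), p+q=16
s + l = 15 vs p + q = 16
s + l < p + q (Grashof) with shortest = coupler link → Grashof double-rocker

Grashof double-rocker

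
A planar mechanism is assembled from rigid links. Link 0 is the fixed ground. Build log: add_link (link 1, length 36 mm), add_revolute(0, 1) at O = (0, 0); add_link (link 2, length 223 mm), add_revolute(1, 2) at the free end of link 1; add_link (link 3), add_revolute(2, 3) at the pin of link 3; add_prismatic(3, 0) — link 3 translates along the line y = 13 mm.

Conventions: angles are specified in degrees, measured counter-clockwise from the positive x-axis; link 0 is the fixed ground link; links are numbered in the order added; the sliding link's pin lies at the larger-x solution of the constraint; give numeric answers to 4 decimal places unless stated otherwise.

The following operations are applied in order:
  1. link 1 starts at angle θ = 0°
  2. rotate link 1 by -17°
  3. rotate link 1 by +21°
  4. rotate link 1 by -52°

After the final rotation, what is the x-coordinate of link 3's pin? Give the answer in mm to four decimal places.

geometry: r = 36 mm, L = 223 mm, e = 13 mm; θ starts at 0°
rotate link 1 by -17°: θ ← 0° -17° = -17°
rotate link 1 by +21°: θ ← -17° +21° = 4°
rotate link 1 by -52°: θ ← 4° -52° = -48°
crank pin P = (r cos θ, r sin θ) = (24.088702, -26.753214)
h = r sin θ − e = -26.753214 − 13 = -39.753214
x = r cos θ + √(L² − h²) = 24.088702 + 219.428079 = 243.516781

243.5168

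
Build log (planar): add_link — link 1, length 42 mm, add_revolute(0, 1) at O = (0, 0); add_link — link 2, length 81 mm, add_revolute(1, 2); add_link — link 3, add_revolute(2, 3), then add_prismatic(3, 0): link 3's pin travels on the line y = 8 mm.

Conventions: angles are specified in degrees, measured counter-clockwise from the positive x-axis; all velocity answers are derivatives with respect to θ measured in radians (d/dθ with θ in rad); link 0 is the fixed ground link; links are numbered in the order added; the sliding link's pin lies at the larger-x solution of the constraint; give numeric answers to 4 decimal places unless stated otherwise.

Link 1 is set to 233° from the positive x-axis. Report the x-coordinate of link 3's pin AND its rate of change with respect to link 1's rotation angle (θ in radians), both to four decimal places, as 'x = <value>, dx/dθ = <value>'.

geometry: r = 42 mm, L = 81 mm, e = 8 mm
crank pin P = (r cos θ, r sin θ) = (-25.276231, -33.542691)
h = r sin θ − e = -33.542691 − 8 = -41.542691
x = r cos θ + √(L² − h²) = -25.276231 + 69.535637 = 44.259406
dx/dθ = −r sin θ − h·r cos θ/√(L² − h²) (θ in radians; h = -41.542691) = 18.441907

x = 44.2594, dx/dθ = 18.4419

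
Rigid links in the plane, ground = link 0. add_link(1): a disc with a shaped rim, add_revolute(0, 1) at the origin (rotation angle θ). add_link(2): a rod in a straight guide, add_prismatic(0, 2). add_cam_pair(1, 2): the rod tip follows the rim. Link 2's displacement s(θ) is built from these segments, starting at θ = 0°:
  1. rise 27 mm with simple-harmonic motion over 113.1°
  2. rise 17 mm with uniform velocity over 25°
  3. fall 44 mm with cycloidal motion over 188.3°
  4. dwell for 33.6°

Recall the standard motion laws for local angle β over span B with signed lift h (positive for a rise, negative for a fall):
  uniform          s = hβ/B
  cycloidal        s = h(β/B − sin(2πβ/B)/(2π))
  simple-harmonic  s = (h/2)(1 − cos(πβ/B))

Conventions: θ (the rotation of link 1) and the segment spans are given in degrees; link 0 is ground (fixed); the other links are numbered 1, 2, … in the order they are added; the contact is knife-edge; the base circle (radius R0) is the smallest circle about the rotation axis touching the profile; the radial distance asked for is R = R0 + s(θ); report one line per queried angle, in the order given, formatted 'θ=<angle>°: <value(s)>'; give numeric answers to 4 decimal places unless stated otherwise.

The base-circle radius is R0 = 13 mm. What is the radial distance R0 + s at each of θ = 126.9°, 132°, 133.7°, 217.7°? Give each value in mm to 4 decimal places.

segment 1 (0° to 113.1°, simple-harmonic, h = 27) is passed completely: s = 0.0000 + (27) = 27.0000
θ = 126.9° falls in segment 2 (113.1° to 138.1°, uniform, h = 17): β = 126.9 − 113.1 = 13.8°, B = 25°; Δs = 17·13.8/25 = 9.3840; s = 27.0000 + 9.3840 = 36.3840
θ = 132° falls in segment 2 (113.1° to 138.1°, uniform, h = 17): β = 132 − 113.1 = 18.9°, B = 25°; Δs = 17·18.9/25 = 12.8520; s = 27.0000 + 12.8520 = 39.8520
θ = 133.7° falls in segment 2 (113.1° to 138.1°, uniform, h = 17): β = 133.7 − 113.1 = 20.6°, B = 25°; Δs = 17·20.6/25 = 14.0080; s = 27.0000 + 14.0080 = 41.0080
segment 2 (113.1° to 138.1°, uniform, h = 17) is passed completely: s = 27.0000 + (17) = 44.0000
θ = 217.7° falls in segment 3 (138.1° to 326.4°, cycloidal, h = -44): β = 217.7 − 138.1 = 79.6°, B = 188.3°; Δs = -44·(0.4227 − sin(2π·0.4227)/(2π)) = -15.3322; s = 44.0000 − 15.3322 = 28.6678
θ=126.9°: R = R0 + s = 13 + 36.3840 = 49.3840
θ=132°: R = R0 + s = 13 + 39.8520 = 52.8520
θ=133.7°: R = R0 + s = 13 + 41.0080 = 54.0080
θ=217.7°: R = R0 + s = 13 + 28.6678 = 41.6678

θ=126.9°: 49.3840
θ=132°: 52.8520
θ=133.7°: 54.0080
θ=217.7°: 41.6678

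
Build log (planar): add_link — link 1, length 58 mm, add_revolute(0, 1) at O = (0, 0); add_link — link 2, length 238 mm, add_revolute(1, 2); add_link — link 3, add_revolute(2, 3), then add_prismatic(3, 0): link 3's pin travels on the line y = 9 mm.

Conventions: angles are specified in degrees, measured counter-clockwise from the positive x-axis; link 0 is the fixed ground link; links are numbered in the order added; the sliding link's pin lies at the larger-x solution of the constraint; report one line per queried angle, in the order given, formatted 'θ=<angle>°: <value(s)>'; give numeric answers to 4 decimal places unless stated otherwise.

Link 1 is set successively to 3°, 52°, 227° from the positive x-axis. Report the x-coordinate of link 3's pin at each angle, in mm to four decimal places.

geometry: r = 58 mm, L = 238 mm, e = 9 mm
θ=3°: crank pin P = (r cos θ, r sin θ) = (57.920513, 3.035485)
θ=3°: h = r sin θ − e = 3.035485 − 9 = -5.964515
θ=3°: x = r cos θ + √(L² − h²) = 57.920513 + 237.925250 = 295.845763
θ=52°: crank pin P = (r cos θ, r sin θ) = (35.708366, 45.704624)
θ=52°: h = r sin θ − e = 45.704624 − 9 = 36.704624
θ=52°: x = r cos θ + √(L² − h²) = 35.708366 + 235.152654 = 270.861019
θ=227°: crank pin P = (r cos θ, r sin θ) = (-39.555905, -42.418515)
θ=227°: h = r sin θ − e = -42.418515 − 9 = -51.418515
θ=227°: x = r cos θ + √(L² − h²) = -39.555905 + 232.379294 = 192.823389

θ=3°: 295.8458
θ=52°: 270.8610
θ=227°: 192.8234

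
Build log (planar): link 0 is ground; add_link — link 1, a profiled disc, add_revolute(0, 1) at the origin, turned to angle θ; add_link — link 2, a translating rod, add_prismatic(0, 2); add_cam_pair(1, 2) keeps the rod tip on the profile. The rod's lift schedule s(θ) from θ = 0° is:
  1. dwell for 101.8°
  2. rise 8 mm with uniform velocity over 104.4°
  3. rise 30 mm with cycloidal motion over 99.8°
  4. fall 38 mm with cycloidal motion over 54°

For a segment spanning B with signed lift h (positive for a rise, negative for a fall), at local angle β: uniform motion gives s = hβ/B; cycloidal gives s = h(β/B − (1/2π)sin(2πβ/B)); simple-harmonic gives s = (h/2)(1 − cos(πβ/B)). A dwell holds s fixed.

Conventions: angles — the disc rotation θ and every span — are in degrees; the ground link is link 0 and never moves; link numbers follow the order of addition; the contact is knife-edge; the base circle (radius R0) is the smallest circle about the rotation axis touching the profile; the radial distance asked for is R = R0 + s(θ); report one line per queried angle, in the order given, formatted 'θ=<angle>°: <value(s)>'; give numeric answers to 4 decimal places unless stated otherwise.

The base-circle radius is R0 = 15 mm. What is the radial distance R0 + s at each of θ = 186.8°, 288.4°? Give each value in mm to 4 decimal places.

seg 1 [0°–101.8°] dwell: s stays 0.0000
seg 2 [101.8°–206.2°] uniform, h=8: θ=186.8° here. β=85, B=104.4. 8·85/104.4 = 6.5134 → s = 6.5134
seg 2 [101.8°–206.2°] uniform, h=8: full span → s += 8 → s = 8.0000
seg 3 [206.2°–306°] cycloidal, h=30: θ=288.4° here. β=82.2, B=99.8. 30·(0.8236 − sin(2π·0.8236)/(2π)) = 28.9819 → s = 36.9819
θ=186.8°: R = R0 + s = 15 + 6.5134 = 21.5134
θ=288.4°: R = R0 + s = 15 + 36.9819 = 51.9819

θ=186.8°: 21.5134
θ=288.4°: 51.9819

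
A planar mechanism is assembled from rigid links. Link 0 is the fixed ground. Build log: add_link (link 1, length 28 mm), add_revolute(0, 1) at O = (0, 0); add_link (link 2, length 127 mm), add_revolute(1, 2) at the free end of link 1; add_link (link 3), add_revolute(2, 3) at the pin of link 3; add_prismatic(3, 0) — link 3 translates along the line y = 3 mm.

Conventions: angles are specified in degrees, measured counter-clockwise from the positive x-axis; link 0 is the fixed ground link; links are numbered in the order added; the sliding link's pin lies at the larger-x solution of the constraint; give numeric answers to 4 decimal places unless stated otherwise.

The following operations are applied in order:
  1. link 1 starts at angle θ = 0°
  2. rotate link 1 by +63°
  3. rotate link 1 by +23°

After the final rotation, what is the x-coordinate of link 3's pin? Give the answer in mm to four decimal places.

geometry: r = 28 mm, L = 127 mm, e = 3 mm; θ starts at 0°
rotate link 1 by +63°: θ ← 0° +63° = 63°
rotate link 1 by +23°: θ ← 63° +23° = 86°
crank pin P = (r cos θ, r sin θ) = (1.953181, 27.931793)
h = r sin θ − e = 27.931793 − 3 = 24.931793
x = r cos θ + √(L² − h²) = 1.953181 + 124.528734 = 126.481916

126.4819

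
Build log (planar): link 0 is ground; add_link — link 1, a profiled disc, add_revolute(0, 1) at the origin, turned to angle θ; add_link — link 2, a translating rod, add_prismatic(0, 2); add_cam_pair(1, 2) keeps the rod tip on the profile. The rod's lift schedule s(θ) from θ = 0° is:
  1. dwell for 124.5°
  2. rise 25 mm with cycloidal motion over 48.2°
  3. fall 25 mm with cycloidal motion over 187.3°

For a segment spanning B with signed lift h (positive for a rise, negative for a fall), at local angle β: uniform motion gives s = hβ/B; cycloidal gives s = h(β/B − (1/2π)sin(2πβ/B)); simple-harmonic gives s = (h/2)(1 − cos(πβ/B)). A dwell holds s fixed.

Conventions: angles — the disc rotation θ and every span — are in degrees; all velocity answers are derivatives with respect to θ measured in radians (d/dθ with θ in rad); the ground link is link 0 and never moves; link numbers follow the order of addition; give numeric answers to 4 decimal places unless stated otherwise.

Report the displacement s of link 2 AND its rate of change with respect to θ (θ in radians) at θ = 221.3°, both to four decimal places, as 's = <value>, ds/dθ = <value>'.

seg 1 [0°–124.5°] dwell: s stays 0.0000
seg 2 [124.5°–172.7°] cycloidal, h=25: full span → s += 25 → s = 25.0000
seg 3 [172.7°–360°] cycloidal, h=-25: θ=221.3° here. β=48.6, B=187.3. -25·(0.2595 − sin(2π·0.2595)/(2π)) = -2.5151 → s = 22.4849
velocity in seg [172.7°–360°] (cycloidal), θ in radians: β = 48.6° = 0.8482 rad, B = 187.3° = 3.2690 rad; ds/dθ = (h/B)(1 − cos(2πβ/B)) = ((-25)/3.2690)(1 − cos(2π·0.2595)) = -8.102697 mm/rad

s = 22.4849, ds/dθ = -8.1027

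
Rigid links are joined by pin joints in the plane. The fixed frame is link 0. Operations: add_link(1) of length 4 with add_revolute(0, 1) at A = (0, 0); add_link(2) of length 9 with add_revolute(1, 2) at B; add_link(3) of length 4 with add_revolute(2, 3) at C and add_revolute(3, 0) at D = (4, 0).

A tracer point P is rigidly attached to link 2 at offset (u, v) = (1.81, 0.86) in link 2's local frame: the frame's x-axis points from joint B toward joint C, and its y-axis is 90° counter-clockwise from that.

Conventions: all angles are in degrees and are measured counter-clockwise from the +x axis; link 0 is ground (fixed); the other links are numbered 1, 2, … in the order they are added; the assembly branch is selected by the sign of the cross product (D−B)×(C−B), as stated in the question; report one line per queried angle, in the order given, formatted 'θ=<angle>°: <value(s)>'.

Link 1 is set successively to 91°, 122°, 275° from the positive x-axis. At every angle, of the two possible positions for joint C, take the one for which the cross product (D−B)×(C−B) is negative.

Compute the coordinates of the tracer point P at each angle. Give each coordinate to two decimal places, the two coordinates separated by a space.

A=(0,0), D=(4.00,0)
θ=91°: B = A + 4.00·(cos91°, sin91°) = (-0.0698, 3.9994)
θ=91°: |BD| = 5.7060
θ=91°: circle(B,9.00) ∩ circle(D,4.00): a=8.5488, h=2.8140
θ=91°:   candidates: C₊=(8.0000,0.0146) cross=16.057; C₋=(4.0552,-3.9996) cross=-16.057
θ=91°:   branch - wants cross < 0 → take C=(4.0552,-3.9996) (cross=-16.057)
θ=91°: ex = (C−B)/|BC| = (0.4583,-0.8888); ey = (0.8888,0.4583)
θ=91°: P = B + 1.81·ex + 0.86·ey = (1.5241,2.7849)
θ=122°: B = A + 4.00·(cos122°, sin122°) = (-2.1197, 3.3922)
θ=122°: |BD| = 6.9970
θ=122°: circle(B,9.00) ∩ circle(D,4.00): a=8.1434, h=3.8322
θ=122°:   candidates: C₊=(6.8605,2.7959) cross=26.814; C₋=(3.1448,-3.9075) cross=-26.814
θ=122°:   branch - wants cross < 0 → take C=(3.1448,-3.9075) (cross=-26.814)
θ=122°: ex = (C−B)/|BC| = (0.5849,-0.8111); ey = (0.8111,0.5849)
θ=122°: P = B + 1.81·ex + 0.86·ey = (-0.3634,2.4272)
θ=275°: B = A + 4.00·(cos275°, sin275°) = (0.3486, -3.9848)
θ=275°: |BD| = 5.4047
θ=275°: circle(B,9.00) ∩ circle(D,4.00): a=8.7156, h=2.2445
θ=275°:   candidates: C₊=(4.5820,3.9574) cross=12.131; C₋=(7.8917,0.9247) cross=-12.131
θ=275°:   branch - wants cross < 0 → take C=(7.8917,0.9247) (cross=-12.131)
θ=275°: ex = (C−B)/|BC| = (0.8381,0.5455); ey = (-0.5455,0.8381)
θ=275°: P = B + 1.81·ex + 0.86·ey = (1.3965,-2.2767)

θ=91°: 1.52 2.78
θ=122°: -0.36 2.43
θ=275°: 1.40 -2.28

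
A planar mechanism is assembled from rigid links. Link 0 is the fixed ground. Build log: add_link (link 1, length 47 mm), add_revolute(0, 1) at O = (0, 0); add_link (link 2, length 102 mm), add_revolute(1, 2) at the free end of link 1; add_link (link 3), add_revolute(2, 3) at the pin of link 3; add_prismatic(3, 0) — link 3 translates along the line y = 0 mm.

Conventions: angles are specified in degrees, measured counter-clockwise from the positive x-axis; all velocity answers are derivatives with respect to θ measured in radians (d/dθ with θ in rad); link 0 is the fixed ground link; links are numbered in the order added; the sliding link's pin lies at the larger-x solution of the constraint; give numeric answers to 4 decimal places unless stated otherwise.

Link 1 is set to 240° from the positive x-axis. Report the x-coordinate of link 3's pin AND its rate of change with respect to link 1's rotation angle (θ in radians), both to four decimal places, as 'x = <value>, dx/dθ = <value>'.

geometry: r = 47 mm, L = 102 mm, e = 0 mm
crank pin P = (r cos θ, r sin θ) = (-23.500000, -40.703194)
h = r sin θ − e = -40.703194 − 0 = -40.703194
x = r cos θ + √(L² − h²) = -23.500000 + 93.526734 = 70.026734
dx/dθ = −r sin θ − h·r cos θ/√(L² − h²) (θ in radians; h = -40.703194) = 30.475904

x = 70.0267, dx/dθ = 30.4759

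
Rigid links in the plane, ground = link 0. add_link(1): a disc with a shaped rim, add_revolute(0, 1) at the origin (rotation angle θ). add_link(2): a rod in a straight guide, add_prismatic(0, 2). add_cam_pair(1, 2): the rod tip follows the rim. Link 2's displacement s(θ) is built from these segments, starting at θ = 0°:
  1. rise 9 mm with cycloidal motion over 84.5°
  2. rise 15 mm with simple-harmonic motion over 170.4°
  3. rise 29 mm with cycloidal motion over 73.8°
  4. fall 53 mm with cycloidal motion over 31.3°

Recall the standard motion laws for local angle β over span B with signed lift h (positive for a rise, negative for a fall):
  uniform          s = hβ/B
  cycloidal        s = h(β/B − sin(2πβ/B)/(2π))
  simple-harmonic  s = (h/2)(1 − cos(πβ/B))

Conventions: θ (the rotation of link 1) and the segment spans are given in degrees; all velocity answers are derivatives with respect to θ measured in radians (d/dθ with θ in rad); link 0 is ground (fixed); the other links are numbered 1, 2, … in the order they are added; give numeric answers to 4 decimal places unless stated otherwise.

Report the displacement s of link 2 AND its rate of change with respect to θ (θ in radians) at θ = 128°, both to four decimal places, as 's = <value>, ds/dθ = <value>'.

segment 1 (0° to 84.5°, cycloidal, h = 9) is passed completely: s = 0.0000 + (9) = 9.0000
θ = 128° falls in segment 2 (84.5° to 254.9°, simple-harmonic, h = 15): β = 128 − 84.5 = 43.5°, B = 170.4°; Δs = 15/2·(1 − cos(π·0.2553)) = 2.2854; s = 9.0000 + 2.2854 = 11.2854
velocity in seg [84.5°–254.9°] (simple-harmonic), θ in radians: β = 43.5° = 0.7592 rad, B = 170.4° = 2.9740 rad; ds/dθ = (πh/(2B)) sin(πβ/B) = (π·15/(2·2.9740)) sin(π·0.2553) = 5.694258 mm/rad

s = 11.2854, ds/dθ = 5.6943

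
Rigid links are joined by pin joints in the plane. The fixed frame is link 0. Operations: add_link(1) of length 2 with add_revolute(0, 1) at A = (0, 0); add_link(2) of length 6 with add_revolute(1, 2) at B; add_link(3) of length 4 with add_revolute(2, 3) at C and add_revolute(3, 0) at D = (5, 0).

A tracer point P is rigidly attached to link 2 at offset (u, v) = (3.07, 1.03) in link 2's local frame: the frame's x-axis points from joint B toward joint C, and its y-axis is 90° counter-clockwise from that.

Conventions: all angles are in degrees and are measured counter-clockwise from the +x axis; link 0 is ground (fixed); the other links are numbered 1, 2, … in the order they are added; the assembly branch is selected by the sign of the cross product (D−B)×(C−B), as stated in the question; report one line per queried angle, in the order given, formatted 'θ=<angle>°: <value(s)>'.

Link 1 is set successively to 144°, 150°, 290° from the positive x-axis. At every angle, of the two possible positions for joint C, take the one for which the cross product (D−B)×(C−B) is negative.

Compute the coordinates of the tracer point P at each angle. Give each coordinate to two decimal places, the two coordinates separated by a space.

A=(0,0), D=(5.00,0)
θ=144°: B = A + 2.00·(cos144°, sin144°) = (-1.6180, 1.1756)
θ=144°: |BD| = 6.7216
θ=144°: circle(B,6.00) ∩ circle(D,4.00): a=4.8485, h=3.5343
θ=144°:   candidates: C₊=(3.7739,3.8075) cross=23.757; C₋=(2.5377,-3.1523) cross=-23.757
θ=144°:   branch - wants cross < 0 → take C=(2.5377,-3.1523) (cross=-23.757)
θ=144°: ex = (C−B)/|BC| = (0.6926,-0.7213); ey = (0.7213,0.6926)
θ=144°: P = B + 3.07·ex + 1.03·ey = (1.2512,-0.3255)
θ=150°: B = A + 2.00·(cos150°, sin150°) = (-1.7321, 1.0000)
θ=150°: |BD| = 6.8059
θ=150°: circle(B,6.00) ∩ circle(D,4.00): a=4.8723, h=3.5016
θ=150°:   candidates: C₊=(3.6018,3.7477) cross=23.831; C₋=(2.5728,-3.1795) cross=-23.831
θ=150°:   branch - wants cross < 0 → take C=(2.5728,-3.1795) (cross=-23.831)
θ=150°: ex = (C−B)/|BC| = (0.7175,-0.6966); ey = (0.6966,0.7175)
θ=150°: P = B + 3.07·ex + 1.03·ey = (1.1881,-0.3995)
θ=290°: B = A + 2.00·(cos290°, sin290°) = (0.6840, -1.8794)
θ=290°: |BD| = 4.7074
θ=290°: circle(B,6.00) ∩ circle(D,4.00): a=4.4780, h=3.9934
θ=290°:   candidates: C₊=(3.1954,3.5698) cross=18.799; C₋=(6.3840,-3.7529) cross=-18.799
θ=290°:   branch - wants cross < 0 → take C=(6.3840,-3.7529) (cross=-18.799)
θ=290°: ex = (C−B)/|BC| = (0.9500,-0.3123); ey = (0.3123,0.9500)
θ=290°: P = B + 3.07·ex + 1.03·ey = (3.9222,-1.8595)

θ=144°: 1.25 -0.33
θ=150°: 1.19 -0.40
θ=290°: 3.92 -1.86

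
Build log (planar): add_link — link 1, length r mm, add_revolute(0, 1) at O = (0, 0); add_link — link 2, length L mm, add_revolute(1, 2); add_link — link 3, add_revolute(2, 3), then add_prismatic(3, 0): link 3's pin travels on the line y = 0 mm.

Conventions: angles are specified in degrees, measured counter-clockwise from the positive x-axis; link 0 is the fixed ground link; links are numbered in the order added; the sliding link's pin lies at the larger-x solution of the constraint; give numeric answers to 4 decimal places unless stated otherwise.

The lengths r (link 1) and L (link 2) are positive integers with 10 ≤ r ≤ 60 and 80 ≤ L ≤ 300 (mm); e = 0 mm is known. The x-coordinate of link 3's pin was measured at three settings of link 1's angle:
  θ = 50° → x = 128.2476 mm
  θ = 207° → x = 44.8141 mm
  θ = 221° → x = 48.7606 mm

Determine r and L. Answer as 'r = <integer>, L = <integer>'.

constraint per measurement: (x − r cos θ)² + (r sin θ − e)² = L²
subtracting the θ₁ and θ₂ equations cancels the r² and L² terms:
r = (x₁² − x₂²) / (2[(x₁cos θ₁ + e sin θ₁) − (x₂cos θ₂ + e sin θ₂)]) = 59.0000 → r = 59
L² = (x₁ − r cos θ₁)² + (r sin θ₁ − e)² = 10201.0027 → L = 101.0000 → L = 101
check at θ₃=221°: x = 48.7606 (printed 48.7606) ✓

r = 59, L = 101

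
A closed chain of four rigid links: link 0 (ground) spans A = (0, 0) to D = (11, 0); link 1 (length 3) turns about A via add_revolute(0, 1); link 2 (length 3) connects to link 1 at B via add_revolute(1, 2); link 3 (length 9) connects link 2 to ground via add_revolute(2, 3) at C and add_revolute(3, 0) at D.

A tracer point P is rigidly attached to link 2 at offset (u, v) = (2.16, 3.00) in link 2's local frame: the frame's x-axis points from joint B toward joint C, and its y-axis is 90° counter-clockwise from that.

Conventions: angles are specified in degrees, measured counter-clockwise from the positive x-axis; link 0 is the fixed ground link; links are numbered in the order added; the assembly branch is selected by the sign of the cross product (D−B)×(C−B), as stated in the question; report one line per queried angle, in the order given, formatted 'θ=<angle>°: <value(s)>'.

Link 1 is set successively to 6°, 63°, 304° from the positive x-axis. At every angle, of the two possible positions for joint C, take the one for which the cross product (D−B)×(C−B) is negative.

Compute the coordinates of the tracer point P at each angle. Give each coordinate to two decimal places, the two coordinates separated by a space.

A=(0,0), D=(11.00,0)
θ=6°: B = A + 3.00·(cos6°, sin6°) = (2.9836, 0.3136)
θ=6°: |BD| = 8.0226
θ=6°: circle(B,3.00) ∩ circle(D,9.00): a=-0.4761, h=2.9620
θ=6°:   candidates: C₊=(2.6236,3.2919) cross=23.763; C₋=(2.3921,-2.6275) cross=-23.763
θ=6°:   branch - wants cross < 0 → take C=(2.3921,-2.6275) (cross=-23.763)
θ=6°: ex = (C−B)/|BC| = (-0.1972,-0.9804); ey = (0.9804,-0.1972)
θ=6°: P = B + 2.16·ex + 3.00·ey = (5.4988,-2.3955)
θ=63°: B = A + 3.00·(cos63°, sin63°) = (1.3620, 2.6730)
θ=63°: |BD| = 10.0018
θ=63°: circle(B,3.00) ∩ circle(D,9.00): a=1.4016, h=2.6525
θ=63°:   candidates: C₊=(3.4214,4.8544) cross=26.530; C₋=(2.0037,-0.2575) cross=-26.530
θ=63°:   branch - wants cross < 0 → take C=(2.0037,-0.2575) (cross=-26.530)
θ=63°: ex = (C−B)/|BC| = (0.2139,-0.9769); ey = (0.9769,0.2139)
θ=63°: P = B + 2.16·ex + 3.00·ey = (4.7546,1.2047)
θ=304°: B = A + 3.00·(cos304°, sin304°) = (1.6776, -2.4871)
θ=304°: |BD| = 9.6485
θ=304°: circle(B,3.00) ∩ circle(D,9.00): a=1.0931, h=2.7938
θ=304°:   candidates: C₊=(2.0136,0.4940) cross=26.956; C₋=(3.4539,-4.9047) cross=-26.956
θ=304°:   branch - wants cross < 0 → take C=(3.4539,-4.9047) (cross=-26.956)
θ=304°: ex = (C−B)/|BC| = (0.5921,-0.8059); ey = (0.8059,0.5921)
θ=304°: P = B + 2.16·ex + 3.00·ey = (5.3741,-2.4515)

θ=6°: 5.50 -2.40
θ=63°: 4.75 1.20
θ=304°: 5.37 -2.45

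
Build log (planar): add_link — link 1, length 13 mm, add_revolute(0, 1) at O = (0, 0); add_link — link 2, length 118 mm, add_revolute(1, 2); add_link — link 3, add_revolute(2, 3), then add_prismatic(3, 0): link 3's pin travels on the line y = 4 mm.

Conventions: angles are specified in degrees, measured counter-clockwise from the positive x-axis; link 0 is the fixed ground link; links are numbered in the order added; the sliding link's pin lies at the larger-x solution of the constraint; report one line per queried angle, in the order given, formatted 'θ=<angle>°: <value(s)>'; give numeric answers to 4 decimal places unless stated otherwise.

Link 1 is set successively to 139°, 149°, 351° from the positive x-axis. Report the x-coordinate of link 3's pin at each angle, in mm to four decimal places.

geometry: r = 13 mm, L = 118 mm, e = 4 mm
θ=139°: crank pin P = (r cos θ, r sin θ) = (-9.811225, 8.528767)
θ=139°: h = r sin θ − e = 8.528767 − 4 = 4.528767
θ=139°: x = r cos θ + √(L² − h²) = -9.811225 + 117.913062 = 108.101838
θ=149°: crank pin P = (r cos θ, r sin θ) = (-11.143175, 6.695495)
θ=149°: h = r sin θ − e = 6.695495 − 4 = 2.695495
θ=149°: x = r cos θ + √(L² − h²) = -11.143175 + 117.969209 = 106.826034
θ=351°: crank pin P = (r cos θ, r sin θ) = (12.839948, -2.033648)
θ=351°: h = r sin θ − e = -2.033648 − 4 = -6.033648
θ=351°: x = r cos θ + √(L² − h²) = 12.839948 + 117.845641 = 130.685589

θ=139°: 108.1018
θ=149°: 106.8260
θ=351°: 130.6856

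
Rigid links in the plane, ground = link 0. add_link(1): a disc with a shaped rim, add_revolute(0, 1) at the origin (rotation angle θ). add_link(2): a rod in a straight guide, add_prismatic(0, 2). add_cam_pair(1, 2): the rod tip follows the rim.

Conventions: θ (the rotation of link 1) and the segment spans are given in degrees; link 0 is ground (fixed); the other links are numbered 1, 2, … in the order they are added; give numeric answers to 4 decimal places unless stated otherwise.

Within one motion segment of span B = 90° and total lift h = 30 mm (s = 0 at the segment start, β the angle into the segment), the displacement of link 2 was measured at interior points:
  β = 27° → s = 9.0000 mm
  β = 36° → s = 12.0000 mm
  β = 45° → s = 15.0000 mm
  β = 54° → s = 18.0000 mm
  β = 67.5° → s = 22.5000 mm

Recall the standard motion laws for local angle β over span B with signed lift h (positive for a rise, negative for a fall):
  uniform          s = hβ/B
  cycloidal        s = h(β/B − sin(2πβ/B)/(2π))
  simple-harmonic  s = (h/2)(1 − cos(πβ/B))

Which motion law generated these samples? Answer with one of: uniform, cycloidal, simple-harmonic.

candidates at β/B = r: uniform s = h·r (linear in β); cycloidal s = h·(r − sin(2πr)/(2π)); simple-harmonic s = (h/2)(1 − cos(πr))
β=27°: printed 9.0000 | uniform 9.0000, cycloidal 4.4590, simple-harmonic 6.1832
β=36°: printed 12.0000 | uniform 12.0000, cycloidal 9.1935, simple-harmonic 10.3647
β=45°: printed 15.0000 | uniform 15.0000, cycloidal 15.0000, simple-harmonic 15.0000
β=54°: printed 18.0000 | uniform 18.0000, cycloidal 20.8065, simple-harmonic 19.6353
β=67.5°: printed 22.5000 | uniform 22.5000, cycloidal 27.2746, simple-harmonic 25.6066
only one law matches every sample → uniform

uniform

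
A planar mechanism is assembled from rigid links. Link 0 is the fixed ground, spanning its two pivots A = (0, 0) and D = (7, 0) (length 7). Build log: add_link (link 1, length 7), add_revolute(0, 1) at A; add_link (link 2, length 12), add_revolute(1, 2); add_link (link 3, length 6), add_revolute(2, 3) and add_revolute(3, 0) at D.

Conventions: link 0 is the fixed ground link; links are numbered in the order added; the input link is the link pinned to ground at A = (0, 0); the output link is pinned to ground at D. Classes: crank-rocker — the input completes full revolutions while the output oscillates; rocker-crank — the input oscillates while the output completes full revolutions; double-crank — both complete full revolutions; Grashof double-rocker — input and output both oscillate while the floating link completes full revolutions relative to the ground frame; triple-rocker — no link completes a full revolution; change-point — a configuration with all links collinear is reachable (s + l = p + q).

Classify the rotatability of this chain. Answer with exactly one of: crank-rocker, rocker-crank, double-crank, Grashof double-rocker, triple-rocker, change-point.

lengths: ground=7, input=7, coupler=12, output=6
sorted: s=6 (shortest), l=12 (longest), p+q=14
s + l = 18 vs p + q = 14
s + l > p + q → non-Grashof → no link fully rotates → triple-rocker

triple-rocker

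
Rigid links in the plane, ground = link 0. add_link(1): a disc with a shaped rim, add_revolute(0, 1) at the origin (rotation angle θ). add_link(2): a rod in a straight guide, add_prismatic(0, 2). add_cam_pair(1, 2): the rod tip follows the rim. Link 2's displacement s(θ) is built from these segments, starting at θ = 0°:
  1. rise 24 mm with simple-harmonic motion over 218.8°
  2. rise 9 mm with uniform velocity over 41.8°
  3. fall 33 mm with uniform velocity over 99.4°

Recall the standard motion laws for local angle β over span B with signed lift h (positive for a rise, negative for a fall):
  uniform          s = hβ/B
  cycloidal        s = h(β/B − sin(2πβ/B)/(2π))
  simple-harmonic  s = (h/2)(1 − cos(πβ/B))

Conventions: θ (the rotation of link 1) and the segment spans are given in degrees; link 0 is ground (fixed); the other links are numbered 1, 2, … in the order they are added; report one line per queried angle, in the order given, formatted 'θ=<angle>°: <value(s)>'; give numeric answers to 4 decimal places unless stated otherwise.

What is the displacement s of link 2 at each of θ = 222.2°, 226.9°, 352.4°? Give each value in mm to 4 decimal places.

segment 1 (0° to 218.8°, simple-harmonic, h = 24) is passed completely: s = 0.0000 + (24) = 24.0000
θ = 222.2° falls in segment 2 (218.8° to 260.6°, uniform, h = 9): β = 222.2 − 218.8 = 3.4°, B = 41.8°; Δs = 9·3.4/41.8 = 0.7321; s = 24.0000 + 0.7321 = 24.7321
θ = 226.9° falls in segment 2 (218.8° to 260.6°, uniform, h = 9): β = 226.9 − 218.8 = 8.1°, B = 41.8°; Δs = 9·8.1/41.8 = 1.7440; s = 24.0000 + 1.7440 = 25.7440
segment 2 (218.8° to 260.6°, uniform, h = 9) is passed completely: s = 24.0000 + (9) = 33.0000
θ = 352.4° falls in segment 3 (260.6° to 360°, uniform, h = -33): β = 352.4 − 260.6 = 91.8°, B = 99.4°; Δs = -33·91.8/99.4 = -30.4769; s = 33.0000 − 30.4769 = 2.5231

θ=222.2°: 24.7321
θ=226.9°: 25.7440
θ=352.4°: 2.5231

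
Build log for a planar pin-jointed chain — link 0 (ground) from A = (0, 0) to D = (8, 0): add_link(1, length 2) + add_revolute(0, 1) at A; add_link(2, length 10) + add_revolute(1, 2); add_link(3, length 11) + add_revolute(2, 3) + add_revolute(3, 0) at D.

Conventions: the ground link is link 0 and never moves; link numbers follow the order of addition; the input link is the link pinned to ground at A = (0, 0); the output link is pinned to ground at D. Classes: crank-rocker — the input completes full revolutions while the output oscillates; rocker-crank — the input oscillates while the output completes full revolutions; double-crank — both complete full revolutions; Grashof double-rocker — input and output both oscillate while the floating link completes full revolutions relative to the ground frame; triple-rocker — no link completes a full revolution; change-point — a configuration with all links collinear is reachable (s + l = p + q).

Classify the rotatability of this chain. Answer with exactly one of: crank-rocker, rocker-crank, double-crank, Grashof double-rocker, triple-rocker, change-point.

lengths: ground=8, input=2, coupler=10, output=11
sorted: s=2 (shortest), l=11 (longest), p+q=18
s + l = 13 vs p + q = 18
s + l < p + q (Grashof) with shortest = input link → crank-rocker

crank-rocker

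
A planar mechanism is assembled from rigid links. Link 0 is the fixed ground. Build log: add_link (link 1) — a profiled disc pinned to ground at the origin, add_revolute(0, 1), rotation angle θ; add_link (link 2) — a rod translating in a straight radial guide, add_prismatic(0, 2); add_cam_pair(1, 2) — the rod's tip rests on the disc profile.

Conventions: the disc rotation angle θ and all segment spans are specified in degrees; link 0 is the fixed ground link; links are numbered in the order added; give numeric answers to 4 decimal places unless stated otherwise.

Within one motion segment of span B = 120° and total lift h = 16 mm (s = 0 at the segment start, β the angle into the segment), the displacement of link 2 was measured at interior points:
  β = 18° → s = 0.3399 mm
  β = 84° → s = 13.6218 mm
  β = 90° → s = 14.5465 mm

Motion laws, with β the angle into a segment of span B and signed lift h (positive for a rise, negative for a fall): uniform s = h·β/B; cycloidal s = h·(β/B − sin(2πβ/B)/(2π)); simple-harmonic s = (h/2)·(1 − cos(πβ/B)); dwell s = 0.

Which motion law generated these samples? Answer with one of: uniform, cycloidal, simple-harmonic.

candidates at β/B = r: uniform s = h·r (linear in β); cycloidal s = h·(r − sin(2πr)/(2π)); simple-harmonic s = (h/2)(1 − cos(πr))
β=18°: printed 0.3399 | uniform 2.4000, cycloidal 0.3399, simple-harmonic 0.8719
β=84°: printed 13.6218 | uniform 11.2000, cycloidal 13.6218, simple-harmonic 12.7023
β=90°: printed 14.5465 | uniform 12.0000, cycloidal 14.5465, simple-harmonic 13.6569
only one law matches every sample → cycloidal

cycloidal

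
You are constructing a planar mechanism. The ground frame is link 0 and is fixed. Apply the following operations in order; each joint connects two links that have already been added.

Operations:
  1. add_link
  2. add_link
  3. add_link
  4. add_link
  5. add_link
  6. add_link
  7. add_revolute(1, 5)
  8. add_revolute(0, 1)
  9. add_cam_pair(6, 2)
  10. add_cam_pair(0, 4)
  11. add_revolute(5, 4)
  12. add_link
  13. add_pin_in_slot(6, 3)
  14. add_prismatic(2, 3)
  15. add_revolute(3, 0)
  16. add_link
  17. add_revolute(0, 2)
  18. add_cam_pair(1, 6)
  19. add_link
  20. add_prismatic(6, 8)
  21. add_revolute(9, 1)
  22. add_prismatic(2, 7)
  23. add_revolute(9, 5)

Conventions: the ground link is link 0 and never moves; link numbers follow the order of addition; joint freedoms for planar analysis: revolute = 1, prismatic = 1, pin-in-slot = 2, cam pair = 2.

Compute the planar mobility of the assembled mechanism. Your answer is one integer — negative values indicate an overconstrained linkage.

(L,J1,J2)=(1,0,0); link0 fixed
link1: (2,0,0)
link2: (3,0,0)
link3: (4,0,0)
link4: (5,0,0)
link5: (6,0,0)
link6: (7,0,0)
R 1-5 [J1]: (7,1,0)
R 0-1 [J1]: (7,2,0)
C 6-2 [J2]: (7,2,1)
C 0-4 [J2]: (7,2,2)
R 5-4 [J1]: (7,3,2)
link7: (8,3,2)
PS 6-3 [J2]: (8,3,3)
P 2-3 [J1]: (8,4,3)
R 3-0 [J1]: (8,5,3)
link8: (9,5,3)
R 0-2 [J1]: (9,6,3)
C 1-6 [J2]: (9,6,4)
link9: (10,6,4)
P 6-8 [J1]: (10,7,4)
R 9-1 [J1]: (10,8,4)
P 2-7 [J1]: (10,9,4)
R 9-5 [J1]: (10,10,4)
Grübler: 3·9 − 2·10 − 4 = 3

M = 3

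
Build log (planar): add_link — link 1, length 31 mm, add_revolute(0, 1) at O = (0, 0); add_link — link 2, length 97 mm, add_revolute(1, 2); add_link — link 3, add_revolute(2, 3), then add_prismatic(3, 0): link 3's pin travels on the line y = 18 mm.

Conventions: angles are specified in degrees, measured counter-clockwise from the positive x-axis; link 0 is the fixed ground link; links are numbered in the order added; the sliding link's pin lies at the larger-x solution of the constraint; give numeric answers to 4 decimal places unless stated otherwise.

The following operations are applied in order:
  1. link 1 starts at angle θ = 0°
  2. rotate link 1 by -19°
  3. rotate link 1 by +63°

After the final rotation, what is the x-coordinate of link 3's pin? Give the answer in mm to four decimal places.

geometry: r = 31 mm, L = 97 mm, e = 18 mm; θ starts at 0°
rotate link 1 by -19°: θ ← 0° -19° = -19°
rotate link 1 by +63°: θ ← -19° +63° = 44°
crank pin P = (r cos θ, r sin θ) = (22.299534, 21.534409)
h = r sin θ − e = 21.534409 − 18 = 3.534409
x = r cos θ + √(L² − h²) = 22.299534 + 96.935587 = 119.235120

119.2351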